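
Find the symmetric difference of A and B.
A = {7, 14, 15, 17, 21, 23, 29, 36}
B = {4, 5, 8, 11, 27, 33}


Set A = {7, 14, 15, 17, 21, 23, 29, 36}
Set B = {4, 5, 8, 11, 27, 33}
A △ B = (A \ B) ∪ (B \ A)
Elements in A but not B: {7, 14, 15, 17, 21, 23, 29, 36}
Elements in B but not A: {4, 5, 8, 11, 27, 33}
A △ B = {4, 5, 7, 8, 11, 14, 15, 17, 21, 23, 27, 29, 33, 36}

{4, 5, 7, 8, 11, 14, 15, 17, 21, 23, 27, 29, 33, 36}


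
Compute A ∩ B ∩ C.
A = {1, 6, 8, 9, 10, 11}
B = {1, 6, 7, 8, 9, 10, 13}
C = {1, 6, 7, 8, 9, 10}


Set A = {1, 6, 8, 9, 10, 11}
Set B = {1, 6, 7, 8, 9, 10, 13}
Set C = {1, 6, 7, 8, 9, 10}
First, A ∩ B = {1, 6, 8, 9, 10}
Then, (A ∩ B) ∩ C = {1, 6, 8, 9, 10}

{1, 6, 8, 9, 10}


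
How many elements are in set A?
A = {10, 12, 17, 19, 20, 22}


Set A = {10, 12, 17, 19, 20, 22}
Listing elements: 10, 12, 17, 19, 20, 22
Counting: 6 elements
|A| = 6

6


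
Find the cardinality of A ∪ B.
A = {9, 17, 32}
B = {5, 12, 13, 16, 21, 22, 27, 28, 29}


Set A = {9, 17, 32}, |A| = 3
Set B = {5, 12, 13, 16, 21, 22, 27, 28, 29}, |B| = 9
A ∩ B = {}, |A ∩ B| = 0
|A ∪ B| = |A| + |B| - |A ∩ B| = 3 + 9 - 0 = 12

12


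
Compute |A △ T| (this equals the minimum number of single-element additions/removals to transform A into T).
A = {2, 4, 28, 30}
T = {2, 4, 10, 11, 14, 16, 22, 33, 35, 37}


Set A = {2, 4, 28, 30}
Set T = {2, 4, 10, 11, 14, 16, 22, 33, 35, 37}
Elements to remove from A (in A, not in T): {28, 30} → 2 removals
Elements to add to A (in T, not in A): {10, 11, 14, 16, 22, 33, 35, 37} → 8 additions
Total edits = 2 + 8 = 10

10


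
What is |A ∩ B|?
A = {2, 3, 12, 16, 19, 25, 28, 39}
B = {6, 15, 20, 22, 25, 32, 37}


Set A = {2, 3, 12, 16, 19, 25, 28, 39}
Set B = {6, 15, 20, 22, 25, 32, 37}
A ∩ B = {25}
|A ∩ B| = 1

1


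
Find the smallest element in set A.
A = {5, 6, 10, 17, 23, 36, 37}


Set A = {5, 6, 10, 17, 23, 36, 37}
Elements in ascending order: 5, 6, 10, 17, 23, 36, 37
The smallest element is 5.

5


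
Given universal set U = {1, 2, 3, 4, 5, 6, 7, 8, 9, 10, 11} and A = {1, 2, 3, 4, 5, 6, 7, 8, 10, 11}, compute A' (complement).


Universal set U = {1, 2, 3, 4, 5, 6, 7, 8, 9, 10, 11}
Set A = {1, 2, 3, 4, 5, 6, 7, 8, 10, 11}
A' = U \ A = elements in U but not in A
Checking each element of U:
1 (in A, exclude), 2 (in A, exclude), 3 (in A, exclude), 4 (in A, exclude), 5 (in A, exclude), 6 (in A, exclude), 7 (in A, exclude), 8 (in A, exclude), 9 (not in A, include), 10 (in A, exclude), 11 (in A, exclude)
A' = {9}

{9}


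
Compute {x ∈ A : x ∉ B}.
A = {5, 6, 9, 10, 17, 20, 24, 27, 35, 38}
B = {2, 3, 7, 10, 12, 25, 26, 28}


Set A = {5, 6, 9, 10, 17, 20, 24, 27, 35, 38}
Set B = {2, 3, 7, 10, 12, 25, 26, 28}
Check each element of A against B:
5 ∉ B (include), 6 ∉ B (include), 9 ∉ B (include), 10 ∈ B, 17 ∉ B (include), 20 ∉ B (include), 24 ∉ B (include), 27 ∉ B (include), 35 ∉ B (include), 38 ∉ B (include)
Elements of A not in B: {5, 6, 9, 17, 20, 24, 27, 35, 38}

{5, 6, 9, 17, 20, 24, 27, 35, 38}


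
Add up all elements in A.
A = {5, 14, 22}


Set A = {5, 14, 22}
Sum = 5 + 14 + 22 = 41

41


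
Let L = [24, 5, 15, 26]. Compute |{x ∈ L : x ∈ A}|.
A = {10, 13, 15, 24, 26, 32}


Set A = {10, 13, 15, 24, 26, 32}
Candidates: [24, 5, 15, 26]
Check each candidate:
24 ∈ A, 5 ∉ A, 15 ∈ A, 26 ∈ A
Count of candidates in A: 3

3


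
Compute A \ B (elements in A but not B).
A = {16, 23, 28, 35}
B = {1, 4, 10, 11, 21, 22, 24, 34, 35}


Set A = {16, 23, 28, 35}
Set B = {1, 4, 10, 11, 21, 22, 24, 34, 35}
A \ B includes elements in A that are not in B.
Check each element of A:
16 (not in B, keep), 23 (not in B, keep), 28 (not in B, keep), 35 (in B, remove)
A \ B = {16, 23, 28}

{16, 23, 28}


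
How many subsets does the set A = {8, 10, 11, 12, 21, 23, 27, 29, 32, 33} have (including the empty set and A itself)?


Set A = {8, 10, 11, 12, 21, 23, 27, 29, 32, 33}
|A| = 10
The power set P(A) contains all subsets of A.
|P(A)| = 2^|A| = 2^10 = 1024

1024


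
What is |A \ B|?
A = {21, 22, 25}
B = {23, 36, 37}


Set A = {21, 22, 25}
Set B = {23, 36, 37}
A \ B = {21, 22, 25}
|A \ B| = 3

3


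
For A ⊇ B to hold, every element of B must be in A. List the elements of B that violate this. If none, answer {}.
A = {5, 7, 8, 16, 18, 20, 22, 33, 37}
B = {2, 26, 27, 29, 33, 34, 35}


Set A = {5, 7, 8, 16, 18, 20, 22, 33, 37}
Set B = {2, 26, 27, 29, 33, 34, 35}
Check each element of B against A:
2 ∉ A (include), 26 ∉ A (include), 27 ∉ A (include), 29 ∉ A (include), 33 ∈ A, 34 ∉ A (include), 35 ∉ A (include)
Elements of B not in A: {2, 26, 27, 29, 34, 35}

{2, 26, 27, 29, 34, 35}


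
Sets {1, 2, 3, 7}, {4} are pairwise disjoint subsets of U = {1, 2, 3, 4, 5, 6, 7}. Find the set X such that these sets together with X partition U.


U = {1, 2, 3, 4, 5, 6, 7}
Shown blocks: {1, 2, 3, 7}, {4}
A partition's blocks are pairwise disjoint and cover U, so the missing block = U \ (union of shown blocks).
Union of shown blocks: {1, 2, 3, 4, 7}
Missing block = U \ (union) = {5, 6}

{5, 6}


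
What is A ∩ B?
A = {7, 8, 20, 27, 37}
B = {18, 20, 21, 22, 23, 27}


Set A = {7, 8, 20, 27, 37}
Set B = {18, 20, 21, 22, 23, 27}
A ∩ B includes only elements in both sets.
Check each element of A against B:
7 ✗, 8 ✗, 20 ✓, 27 ✓, 37 ✗
A ∩ B = {20, 27}

{20, 27}


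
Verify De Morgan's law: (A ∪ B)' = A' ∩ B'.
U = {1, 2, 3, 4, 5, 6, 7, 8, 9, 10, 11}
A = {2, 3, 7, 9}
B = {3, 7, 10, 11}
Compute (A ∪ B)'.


U = {1, 2, 3, 4, 5, 6, 7, 8, 9, 10, 11}
A = {2, 3, 7, 9}, B = {3, 7, 10, 11}
A ∪ B = {2, 3, 7, 9, 10, 11}
(A ∪ B)' = U \ (A ∪ B) = {1, 4, 5, 6, 8}
Verification via A' ∩ B': A' = {1, 4, 5, 6, 8, 10, 11}, B' = {1, 2, 4, 5, 6, 8, 9}
A' ∩ B' = {1, 4, 5, 6, 8} ✓

{1, 4, 5, 6, 8}


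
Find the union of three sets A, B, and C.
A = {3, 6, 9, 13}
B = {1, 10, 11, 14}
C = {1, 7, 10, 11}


Set A = {3, 6, 9, 13}
Set B = {1, 10, 11, 14}
Set C = {1, 7, 10, 11}
First, A ∪ B = {1, 3, 6, 9, 10, 11, 13, 14}
Then, (A ∪ B) ∪ C = {1, 3, 6, 7, 9, 10, 11, 13, 14}

{1, 3, 6, 7, 9, 10, 11, 13, 14}


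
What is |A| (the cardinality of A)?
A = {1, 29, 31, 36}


Set A = {1, 29, 31, 36}
Listing elements: 1, 29, 31, 36
Counting: 4 elements
|A| = 4

4


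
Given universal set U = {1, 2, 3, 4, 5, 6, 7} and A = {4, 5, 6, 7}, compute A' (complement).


Universal set U = {1, 2, 3, 4, 5, 6, 7}
Set A = {4, 5, 6, 7}
A' = U \ A = elements in U but not in A
Checking each element of U:
1 (not in A, include), 2 (not in A, include), 3 (not in A, include), 4 (in A, exclude), 5 (in A, exclude), 6 (in A, exclude), 7 (in A, exclude)
A' = {1, 2, 3}

{1, 2, 3}


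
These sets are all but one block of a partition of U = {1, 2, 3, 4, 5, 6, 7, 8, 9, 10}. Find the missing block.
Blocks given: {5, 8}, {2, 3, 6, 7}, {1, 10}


U = {1, 2, 3, 4, 5, 6, 7, 8, 9, 10}
Shown blocks: {5, 8}, {2, 3, 6, 7}, {1, 10}
A partition's blocks are pairwise disjoint and cover U, so the missing block = U \ (union of shown blocks).
Union of shown blocks: {1, 2, 3, 5, 6, 7, 8, 10}
Missing block = U \ (union) = {4, 9}

{4, 9}


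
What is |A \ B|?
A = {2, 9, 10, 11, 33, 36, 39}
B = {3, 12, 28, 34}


Set A = {2, 9, 10, 11, 33, 36, 39}
Set B = {3, 12, 28, 34}
A \ B = {2, 9, 10, 11, 33, 36, 39}
|A \ B| = 7

7


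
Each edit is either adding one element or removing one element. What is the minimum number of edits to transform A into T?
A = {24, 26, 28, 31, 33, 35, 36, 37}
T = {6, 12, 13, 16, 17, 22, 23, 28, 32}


Set A = {24, 26, 28, 31, 33, 35, 36, 37}
Set T = {6, 12, 13, 16, 17, 22, 23, 28, 32}
Elements to remove from A (in A, not in T): {24, 26, 31, 33, 35, 36, 37} → 7 removals
Elements to add to A (in T, not in A): {6, 12, 13, 16, 17, 22, 23, 32} → 8 additions
Total edits = 7 + 8 = 15

15


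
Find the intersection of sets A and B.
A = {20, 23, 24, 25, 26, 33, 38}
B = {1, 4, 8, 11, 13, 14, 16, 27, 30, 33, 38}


Set A = {20, 23, 24, 25, 26, 33, 38}
Set B = {1, 4, 8, 11, 13, 14, 16, 27, 30, 33, 38}
A ∩ B includes only elements in both sets.
Check each element of A against B:
20 ✗, 23 ✗, 24 ✗, 25 ✗, 26 ✗, 33 ✓, 38 ✓
A ∩ B = {33, 38}

{33, 38}


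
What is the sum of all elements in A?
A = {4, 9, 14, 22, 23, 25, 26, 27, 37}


Set A = {4, 9, 14, 22, 23, 25, 26, 27, 37}
Sum = 4 + 9 + 14 + 22 + 23 + 25 + 26 + 27 + 37 = 187

187


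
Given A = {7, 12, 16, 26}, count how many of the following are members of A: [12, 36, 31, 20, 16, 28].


Set A = {7, 12, 16, 26}
Candidates: [12, 36, 31, 20, 16, 28]
Check each candidate:
12 ∈ A, 36 ∉ A, 31 ∉ A, 20 ∉ A, 16 ∈ A, 28 ∉ A
Count of candidates in A: 2

2


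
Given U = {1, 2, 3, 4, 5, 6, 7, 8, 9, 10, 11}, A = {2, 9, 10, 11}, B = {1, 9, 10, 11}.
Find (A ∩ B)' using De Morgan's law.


U = {1, 2, 3, 4, 5, 6, 7, 8, 9, 10, 11}
A = {2, 9, 10, 11}, B = {1, 9, 10, 11}
A ∩ B = {9, 10, 11}
(A ∩ B)' = U \ (A ∩ B) = {1, 2, 3, 4, 5, 6, 7, 8}
Verification via A' ∪ B': A' = {1, 3, 4, 5, 6, 7, 8}, B' = {2, 3, 4, 5, 6, 7, 8}
A' ∪ B' = {1, 2, 3, 4, 5, 6, 7, 8} ✓

{1, 2, 3, 4, 5, 6, 7, 8}


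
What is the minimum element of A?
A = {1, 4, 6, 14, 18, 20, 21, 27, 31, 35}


Set A = {1, 4, 6, 14, 18, 20, 21, 27, 31, 35}
Elements in ascending order: 1, 4, 6, 14, 18, 20, 21, 27, 31, 35
The smallest element is 1.

1


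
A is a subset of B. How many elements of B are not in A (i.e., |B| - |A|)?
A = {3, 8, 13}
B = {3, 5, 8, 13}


Set A = {3, 8, 13}, |A| = 3
Set B = {3, 5, 8, 13}, |B| = 4
Since A ⊆ B: B \ A = {5}
|B| - |A| = 4 - 3 = 1

1


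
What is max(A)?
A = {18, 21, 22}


Set A = {18, 21, 22}
Elements in ascending order: 18, 21, 22
The largest element is 22.

22


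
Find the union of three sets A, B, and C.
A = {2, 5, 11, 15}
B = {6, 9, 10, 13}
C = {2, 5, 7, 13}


Set A = {2, 5, 11, 15}
Set B = {6, 9, 10, 13}
Set C = {2, 5, 7, 13}
First, A ∪ B = {2, 5, 6, 9, 10, 11, 13, 15}
Then, (A ∪ B) ∪ C = {2, 5, 6, 7, 9, 10, 11, 13, 15}

{2, 5, 6, 7, 9, 10, 11, 13, 15}


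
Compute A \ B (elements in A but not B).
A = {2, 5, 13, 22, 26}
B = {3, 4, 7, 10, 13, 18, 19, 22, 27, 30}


Set A = {2, 5, 13, 22, 26}
Set B = {3, 4, 7, 10, 13, 18, 19, 22, 27, 30}
A \ B includes elements in A that are not in B.
Check each element of A:
2 (not in B, keep), 5 (not in B, keep), 13 (in B, remove), 22 (in B, remove), 26 (not in B, keep)
A \ B = {2, 5, 26}

{2, 5, 26}


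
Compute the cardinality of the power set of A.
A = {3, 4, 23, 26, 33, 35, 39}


Set A = {3, 4, 23, 26, 33, 35, 39}
|A| = 7
The power set P(A) contains all subsets of A.
|P(A)| = 2^|A| = 2^7 = 128

128


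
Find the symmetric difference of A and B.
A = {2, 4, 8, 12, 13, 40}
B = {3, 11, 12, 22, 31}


Set A = {2, 4, 8, 12, 13, 40}
Set B = {3, 11, 12, 22, 31}
A △ B = (A \ B) ∪ (B \ A)
Elements in A but not B: {2, 4, 8, 13, 40}
Elements in B but not A: {3, 11, 22, 31}
A △ B = {2, 3, 4, 8, 11, 13, 22, 31, 40}

{2, 3, 4, 8, 11, 13, 22, 31, 40}


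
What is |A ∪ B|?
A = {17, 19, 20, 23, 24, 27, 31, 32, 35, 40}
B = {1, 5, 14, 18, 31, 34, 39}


Set A = {17, 19, 20, 23, 24, 27, 31, 32, 35, 40}, |A| = 10
Set B = {1, 5, 14, 18, 31, 34, 39}, |B| = 7
A ∩ B = {31}, |A ∩ B| = 1
|A ∪ B| = |A| + |B| - |A ∩ B| = 10 + 7 - 1 = 16

16


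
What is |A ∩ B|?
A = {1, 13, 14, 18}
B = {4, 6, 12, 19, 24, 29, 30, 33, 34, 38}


Set A = {1, 13, 14, 18}
Set B = {4, 6, 12, 19, 24, 29, 30, 33, 34, 38}
A ∩ B = {}
|A ∩ B| = 0

0


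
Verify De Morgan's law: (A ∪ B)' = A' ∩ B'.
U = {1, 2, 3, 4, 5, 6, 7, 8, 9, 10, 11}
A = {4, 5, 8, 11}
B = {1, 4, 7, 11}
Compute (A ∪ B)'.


U = {1, 2, 3, 4, 5, 6, 7, 8, 9, 10, 11}
A = {4, 5, 8, 11}, B = {1, 4, 7, 11}
A ∪ B = {1, 4, 5, 7, 8, 11}
(A ∪ B)' = U \ (A ∪ B) = {2, 3, 6, 9, 10}
Verification via A' ∩ B': A' = {1, 2, 3, 6, 7, 9, 10}, B' = {2, 3, 5, 6, 8, 9, 10}
A' ∩ B' = {2, 3, 6, 9, 10} ✓

{2, 3, 6, 9, 10}


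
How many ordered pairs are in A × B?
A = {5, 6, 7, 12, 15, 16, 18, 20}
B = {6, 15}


Set A = {5, 6, 7, 12, 15, 16, 18, 20} has 8 elements.
Set B = {6, 15} has 2 elements.
|A × B| = |A| × |B| = 8 × 2 = 16

16


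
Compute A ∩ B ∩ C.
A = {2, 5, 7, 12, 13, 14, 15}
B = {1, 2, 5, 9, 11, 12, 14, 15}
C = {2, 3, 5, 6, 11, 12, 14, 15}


Set A = {2, 5, 7, 12, 13, 14, 15}
Set B = {1, 2, 5, 9, 11, 12, 14, 15}
Set C = {2, 3, 5, 6, 11, 12, 14, 15}
First, A ∩ B = {2, 5, 12, 14, 15}
Then, (A ∩ B) ∩ C = {2, 5, 12, 14, 15}

{2, 5, 12, 14, 15}


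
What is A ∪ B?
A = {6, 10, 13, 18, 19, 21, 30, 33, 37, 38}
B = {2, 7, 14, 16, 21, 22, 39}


Set A = {6, 10, 13, 18, 19, 21, 30, 33, 37, 38}
Set B = {2, 7, 14, 16, 21, 22, 39}
A ∪ B includes all elements in either set.
Elements from A: {6, 10, 13, 18, 19, 21, 30, 33, 37, 38}
Elements from B not already included: {2, 7, 14, 16, 22, 39}
A ∪ B = {2, 6, 7, 10, 13, 14, 16, 18, 19, 21, 22, 30, 33, 37, 38, 39}

{2, 6, 7, 10, 13, 14, 16, 18, 19, 21, 22, 30, 33, 37, 38, 39}


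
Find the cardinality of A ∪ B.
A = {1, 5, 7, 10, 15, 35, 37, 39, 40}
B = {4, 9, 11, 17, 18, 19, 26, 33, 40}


Set A = {1, 5, 7, 10, 15, 35, 37, 39, 40}, |A| = 9
Set B = {4, 9, 11, 17, 18, 19, 26, 33, 40}, |B| = 9
A ∩ B = {40}, |A ∩ B| = 1
|A ∪ B| = |A| + |B| - |A ∩ B| = 9 + 9 - 1 = 17

17


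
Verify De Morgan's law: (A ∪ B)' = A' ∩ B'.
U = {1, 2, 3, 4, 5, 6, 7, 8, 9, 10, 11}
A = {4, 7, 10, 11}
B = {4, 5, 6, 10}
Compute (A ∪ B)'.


U = {1, 2, 3, 4, 5, 6, 7, 8, 9, 10, 11}
A = {4, 7, 10, 11}, B = {4, 5, 6, 10}
A ∪ B = {4, 5, 6, 7, 10, 11}
(A ∪ B)' = U \ (A ∪ B) = {1, 2, 3, 8, 9}
Verification via A' ∩ B': A' = {1, 2, 3, 5, 6, 8, 9}, B' = {1, 2, 3, 7, 8, 9, 11}
A' ∩ B' = {1, 2, 3, 8, 9} ✓

{1, 2, 3, 8, 9}


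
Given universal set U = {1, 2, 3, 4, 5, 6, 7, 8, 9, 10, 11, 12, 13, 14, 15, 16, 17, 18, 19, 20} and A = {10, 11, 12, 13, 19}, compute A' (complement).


Universal set U = {1, 2, 3, 4, 5, 6, 7, 8, 9, 10, 11, 12, 13, 14, 15, 16, 17, 18, 19, 20}
Set A = {10, 11, 12, 13, 19}
A' = U \ A = elements in U but not in A
Checking each element of U:
1 (not in A, include), 2 (not in A, include), 3 (not in A, include), 4 (not in A, include), 5 (not in A, include), 6 (not in A, include), 7 (not in A, include), 8 (not in A, include), 9 (not in A, include), 10 (in A, exclude), 11 (in A, exclude), 12 (in A, exclude), 13 (in A, exclude), 14 (not in A, include), 15 (not in A, include), 16 (not in A, include), 17 (not in A, include), 18 (not in A, include), 19 (in A, exclude), 20 (not in A, include)
A' = {1, 2, 3, 4, 5, 6, 7, 8, 9, 14, 15, 16, 17, 18, 20}

{1, 2, 3, 4, 5, 6, 7, 8, 9, 14, 15, 16, 17, 18, 20}


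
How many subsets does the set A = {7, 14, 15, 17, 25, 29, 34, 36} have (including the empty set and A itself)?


Set A = {7, 14, 15, 17, 25, 29, 34, 36}
|A| = 8
The power set P(A) contains all subsets of A.
|P(A)| = 2^|A| = 2^8 = 256

256


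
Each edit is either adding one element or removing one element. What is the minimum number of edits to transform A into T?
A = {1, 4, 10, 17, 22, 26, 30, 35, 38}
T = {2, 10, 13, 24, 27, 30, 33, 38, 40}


Set A = {1, 4, 10, 17, 22, 26, 30, 35, 38}
Set T = {2, 10, 13, 24, 27, 30, 33, 38, 40}
Elements to remove from A (in A, not in T): {1, 4, 17, 22, 26, 35} → 6 removals
Elements to add to A (in T, not in A): {2, 13, 24, 27, 33, 40} → 6 additions
Total edits = 6 + 6 = 12

12


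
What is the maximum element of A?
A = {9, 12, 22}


Set A = {9, 12, 22}
Elements in ascending order: 9, 12, 22
The largest element is 22.

22


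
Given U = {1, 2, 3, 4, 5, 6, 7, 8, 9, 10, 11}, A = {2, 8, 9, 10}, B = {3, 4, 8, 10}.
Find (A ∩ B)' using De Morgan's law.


U = {1, 2, 3, 4, 5, 6, 7, 8, 9, 10, 11}
A = {2, 8, 9, 10}, B = {3, 4, 8, 10}
A ∩ B = {8, 10}
(A ∩ B)' = U \ (A ∩ B) = {1, 2, 3, 4, 5, 6, 7, 9, 11}
Verification via A' ∪ B': A' = {1, 3, 4, 5, 6, 7, 11}, B' = {1, 2, 5, 6, 7, 9, 11}
A' ∪ B' = {1, 2, 3, 4, 5, 6, 7, 9, 11} ✓

{1, 2, 3, 4, 5, 6, 7, 9, 11}


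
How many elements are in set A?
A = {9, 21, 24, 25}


Set A = {9, 21, 24, 25}
Listing elements: 9, 21, 24, 25
Counting: 4 elements
|A| = 4

4


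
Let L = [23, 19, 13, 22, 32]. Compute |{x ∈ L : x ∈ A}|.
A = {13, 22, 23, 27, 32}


Set A = {13, 22, 23, 27, 32}
Candidates: [23, 19, 13, 22, 32]
Check each candidate:
23 ∈ A, 19 ∉ A, 13 ∈ A, 22 ∈ A, 32 ∈ A
Count of candidates in A: 4

4


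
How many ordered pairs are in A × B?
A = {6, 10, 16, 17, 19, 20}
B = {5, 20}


Set A = {6, 10, 16, 17, 19, 20} has 6 elements.
Set B = {5, 20} has 2 elements.
|A × B| = |A| × |B| = 6 × 2 = 12

12


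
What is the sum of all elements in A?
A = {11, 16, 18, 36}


Set A = {11, 16, 18, 36}
Sum = 11 + 16 + 18 + 36 = 81

81


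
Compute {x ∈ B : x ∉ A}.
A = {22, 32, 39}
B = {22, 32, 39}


Set A = {22, 32, 39}
Set B = {22, 32, 39}
Check each element of B against A:
22 ∈ A, 32 ∈ A, 39 ∈ A
Elements of B not in A: {}

{}


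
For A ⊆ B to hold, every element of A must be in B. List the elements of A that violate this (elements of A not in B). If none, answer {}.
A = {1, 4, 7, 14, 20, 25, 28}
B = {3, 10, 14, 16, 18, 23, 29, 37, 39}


Set A = {1, 4, 7, 14, 20, 25, 28}
Set B = {3, 10, 14, 16, 18, 23, 29, 37, 39}
Check each element of A against B:
1 ∉ B (include), 4 ∉ B (include), 7 ∉ B (include), 14 ∈ B, 20 ∉ B (include), 25 ∉ B (include), 28 ∉ B (include)
Elements of A not in B: {1, 4, 7, 20, 25, 28}

{1, 4, 7, 20, 25, 28}


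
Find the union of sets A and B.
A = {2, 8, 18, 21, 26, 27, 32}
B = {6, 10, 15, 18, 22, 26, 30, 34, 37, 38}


Set A = {2, 8, 18, 21, 26, 27, 32}
Set B = {6, 10, 15, 18, 22, 26, 30, 34, 37, 38}
A ∪ B includes all elements in either set.
Elements from A: {2, 8, 18, 21, 26, 27, 32}
Elements from B not already included: {6, 10, 15, 22, 30, 34, 37, 38}
A ∪ B = {2, 6, 8, 10, 15, 18, 21, 22, 26, 27, 30, 32, 34, 37, 38}

{2, 6, 8, 10, 15, 18, 21, 22, 26, 27, 30, 32, 34, 37, 38}


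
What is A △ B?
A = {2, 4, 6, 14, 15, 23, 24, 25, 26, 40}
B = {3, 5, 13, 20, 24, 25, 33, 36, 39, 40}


Set A = {2, 4, 6, 14, 15, 23, 24, 25, 26, 40}
Set B = {3, 5, 13, 20, 24, 25, 33, 36, 39, 40}
A △ B = (A \ B) ∪ (B \ A)
Elements in A but not B: {2, 4, 6, 14, 15, 23, 26}
Elements in B but not A: {3, 5, 13, 20, 33, 36, 39}
A △ B = {2, 3, 4, 5, 6, 13, 14, 15, 20, 23, 26, 33, 36, 39}

{2, 3, 4, 5, 6, 13, 14, 15, 20, 23, 26, 33, 36, 39}


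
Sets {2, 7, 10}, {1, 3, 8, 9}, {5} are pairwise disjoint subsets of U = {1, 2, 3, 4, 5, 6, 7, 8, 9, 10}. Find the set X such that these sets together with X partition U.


U = {1, 2, 3, 4, 5, 6, 7, 8, 9, 10}
Shown blocks: {2, 7, 10}, {1, 3, 8, 9}, {5}
A partition's blocks are pairwise disjoint and cover U, so the missing block = U \ (union of shown blocks).
Union of shown blocks: {1, 2, 3, 5, 7, 8, 9, 10}
Missing block = U \ (union) = {4, 6}

{4, 6}


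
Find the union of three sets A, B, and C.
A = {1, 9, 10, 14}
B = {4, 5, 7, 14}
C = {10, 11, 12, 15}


Set A = {1, 9, 10, 14}
Set B = {4, 5, 7, 14}
Set C = {10, 11, 12, 15}
First, A ∪ B = {1, 4, 5, 7, 9, 10, 14}
Then, (A ∪ B) ∪ C = {1, 4, 5, 7, 9, 10, 11, 12, 14, 15}

{1, 4, 5, 7, 9, 10, 11, 12, 14, 15}


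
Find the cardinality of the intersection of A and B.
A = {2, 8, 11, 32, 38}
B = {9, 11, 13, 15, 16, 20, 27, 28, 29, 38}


Set A = {2, 8, 11, 32, 38}
Set B = {9, 11, 13, 15, 16, 20, 27, 28, 29, 38}
A ∩ B = {11, 38}
|A ∩ B| = 2

2


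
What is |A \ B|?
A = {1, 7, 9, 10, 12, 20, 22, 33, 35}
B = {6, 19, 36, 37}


Set A = {1, 7, 9, 10, 12, 20, 22, 33, 35}
Set B = {6, 19, 36, 37}
A \ B = {1, 7, 9, 10, 12, 20, 22, 33, 35}
|A \ B| = 9

9


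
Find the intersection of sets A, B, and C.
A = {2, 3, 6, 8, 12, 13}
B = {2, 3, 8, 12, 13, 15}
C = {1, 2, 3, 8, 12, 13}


Set A = {2, 3, 6, 8, 12, 13}
Set B = {2, 3, 8, 12, 13, 15}
Set C = {1, 2, 3, 8, 12, 13}
First, A ∩ B = {2, 3, 8, 12, 13}
Then, (A ∩ B) ∩ C = {2, 3, 8, 12, 13}

{2, 3, 8, 12, 13}


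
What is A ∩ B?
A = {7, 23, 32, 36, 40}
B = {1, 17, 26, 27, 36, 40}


Set A = {7, 23, 32, 36, 40}
Set B = {1, 17, 26, 27, 36, 40}
A ∩ B includes only elements in both sets.
Check each element of A against B:
7 ✗, 23 ✗, 32 ✗, 36 ✓, 40 ✓
A ∩ B = {36, 40}

{36, 40}


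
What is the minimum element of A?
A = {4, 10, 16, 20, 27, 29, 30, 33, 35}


Set A = {4, 10, 16, 20, 27, 29, 30, 33, 35}
Elements in ascending order: 4, 10, 16, 20, 27, 29, 30, 33, 35
The smallest element is 4.

4


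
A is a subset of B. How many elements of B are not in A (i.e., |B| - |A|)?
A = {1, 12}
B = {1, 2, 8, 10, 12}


Set A = {1, 12}, |A| = 2
Set B = {1, 2, 8, 10, 12}, |B| = 5
Since A ⊆ B: B \ A = {2, 8, 10}
|B| - |A| = 5 - 2 = 3

3


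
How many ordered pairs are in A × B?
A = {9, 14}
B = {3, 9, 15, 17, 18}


Set A = {9, 14} has 2 elements.
Set B = {3, 9, 15, 17, 18} has 5 elements.
|A × B| = |A| × |B| = 2 × 5 = 10

10


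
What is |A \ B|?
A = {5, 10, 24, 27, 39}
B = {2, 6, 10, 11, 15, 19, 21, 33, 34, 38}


Set A = {5, 10, 24, 27, 39}
Set B = {2, 6, 10, 11, 15, 19, 21, 33, 34, 38}
A \ B = {5, 24, 27, 39}
|A \ B| = 4

4


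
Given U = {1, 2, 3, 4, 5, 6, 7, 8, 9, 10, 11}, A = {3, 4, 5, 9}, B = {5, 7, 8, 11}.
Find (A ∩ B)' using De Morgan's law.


U = {1, 2, 3, 4, 5, 6, 7, 8, 9, 10, 11}
A = {3, 4, 5, 9}, B = {5, 7, 8, 11}
A ∩ B = {5}
(A ∩ B)' = U \ (A ∩ B) = {1, 2, 3, 4, 6, 7, 8, 9, 10, 11}
Verification via A' ∪ B': A' = {1, 2, 6, 7, 8, 10, 11}, B' = {1, 2, 3, 4, 6, 9, 10}
A' ∪ B' = {1, 2, 3, 4, 6, 7, 8, 9, 10, 11} ✓

{1, 2, 3, 4, 6, 7, 8, 9, 10, 11}


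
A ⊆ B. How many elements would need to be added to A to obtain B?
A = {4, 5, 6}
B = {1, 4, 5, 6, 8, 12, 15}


Set A = {4, 5, 6}, |A| = 3
Set B = {1, 4, 5, 6, 8, 12, 15}, |B| = 7
Since A ⊆ B: B \ A = {1, 8, 12, 15}
|B| - |A| = 7 - 3 = 4

4


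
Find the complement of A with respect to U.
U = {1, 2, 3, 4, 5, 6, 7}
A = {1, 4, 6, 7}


Universal set U = {1, 2, 3, 4, 5, 6, 7}
Set A = {1, 4, 6, 7}
A' = U \ A = elements in U but not in A
Checking each element of U:
1 (in A, exclude), 2 (not in A, include), 3 (not in A, include), 4 (in A, exclude), 5 (not in A, include), 6 (in A, exclude), 7 (in A, exclude)
A' = {2, 3, 5}

{2, 3, 5}


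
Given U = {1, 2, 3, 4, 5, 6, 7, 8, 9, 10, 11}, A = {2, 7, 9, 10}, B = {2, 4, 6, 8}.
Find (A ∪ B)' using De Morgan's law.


U = {1, 2, 3, 4, 5, 6, 7, 8, 9, 10, 11}
A = {2, 7, 9, 10}, B = {2, 4, 6, 8}
A ∪ B = {2, 4, 6, 7, 8, 9, 10}
(A ∪ B)' = U \ (A ∪ B) = {1, 3, 5, 11}
Verification via A' ∩ B': A' = {1, 3, 4, 5, 6, 8, 11}, B' = {1, 3, 5, 7, 9, 10, 11}
A' ∩ B' = {1, 3, 5, 11} ✓

{1, 3, 5, 11}


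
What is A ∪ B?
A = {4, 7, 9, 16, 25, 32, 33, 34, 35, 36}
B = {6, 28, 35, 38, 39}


Set A = {4, 7, 9, 16, 25, 32, 33, 34, 35, 36}
Set B = {6, 28, 35, 38, 39}
A ∪ B includes all elements in either set.
Elements from A: {4, 7, 9, 16, 25, 32, 33, 34, 35, 36}
Elements from B not already included: {6, 28, 38, 39}
A ∪ B = {4, 6, 7, 9, 16, 25, 28, 32, 33, 34, 35, 36, 38, 39}

{4, 6, 7, 9, 16, 25, 28, 32, 33, 34, 35, 36, 38, 39}


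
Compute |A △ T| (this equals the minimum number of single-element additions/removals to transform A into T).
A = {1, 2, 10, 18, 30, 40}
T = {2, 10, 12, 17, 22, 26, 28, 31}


Set A = {1, 2, 10, 18, 30, 40}
Set T = {2, 10, 12, 17, 22, 26, 28, 31}
Elements to remove from A (in A, not in T): {1, 18, 30, 40} → 4 removals
Elements to add to A (in T, not in A): {12, 17, 22, 26, 28, 31} → 6 additions
Total edits = 4 + 6 = 10

10


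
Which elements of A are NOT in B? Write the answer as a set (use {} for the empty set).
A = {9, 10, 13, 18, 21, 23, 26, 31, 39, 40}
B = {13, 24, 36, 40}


Set A = {9, 10, 13, 18, 21, 23, 26, 31, 39, 40}
Set B = {13, 24, 36, 40}
Check each element of A against B:
9 ∉ B (include), 10 ∉ B (include), 13 ∈ B, 18 ∉ B (include), 21 ∉ B (include), 23 ∉ B (include), 26 ∉ B (include), 31 ∉ B (include), 39 ∉ B (include), 40 ∈ B
Elements of A not in B: {9, 10, 18, 21, 23, 26, 31, 39}

{9, 10, 18, 21, 23, 26, 31, 39}


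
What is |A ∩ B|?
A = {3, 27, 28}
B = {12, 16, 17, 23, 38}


Set A = {3, 27, 28}
Set B = {12, 16, 17, 23, 38}
A ∩ B = {}
|A ∩ B| = 0

0


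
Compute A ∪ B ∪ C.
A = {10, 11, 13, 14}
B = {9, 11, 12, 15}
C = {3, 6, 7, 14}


Set A = {10, 11, 13, 14}
Set B = {9, 11, 12, 15}
Set C = {3, 6, 7, 14}
First, A ∪ B = {9, 10, 11, 12, 13, 14, 15}
Then, (A ∪ B) ∪ C = {3, 6, 7, 9, 10, 11, 12, 13, 14, 15}

{3, 6, 7, 9, 10, 11, 12, 13, 14, 15}


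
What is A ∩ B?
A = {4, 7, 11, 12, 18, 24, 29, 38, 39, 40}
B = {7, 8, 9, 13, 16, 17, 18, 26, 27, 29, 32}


Set A = {4, 7, 11, 12, 18, 24, 29, 38, 39, 40}
Set B = {7, 8, 9, 13, 16, 17, 18, 26, 27, 29, 32}
A ∩ B includes only elements in both sets.
Check each element of A against B:
4 ✗, 7 ✓, 11 ✗, 12 ✗, 18 ✓, 24 ✗, 29 ✓, 38 ✗, 39 ✗, 40 ✗
A ∩ B = {7, 18, 29}

{7, 18, 29}


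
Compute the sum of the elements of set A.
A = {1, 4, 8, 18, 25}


Set A = {1, 4, 8, 18, 25}
Sum = 1 + 4 + 8 + 18 + 25 = 56

56


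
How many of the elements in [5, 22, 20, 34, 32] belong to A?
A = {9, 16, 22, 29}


Set A = {9, 16, 22, 29}
Candidates: [5, 22, 20, 34, 32]
Check each candidate:
5 ∉ A, 22 ∈ A, 20 ∉ A, 34 ∉ A, 32 ∉ A
Count of candidates in A: 1

1


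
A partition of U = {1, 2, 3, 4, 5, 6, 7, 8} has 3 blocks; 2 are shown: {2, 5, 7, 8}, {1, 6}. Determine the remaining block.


U = {1, 2, 3, 4, 5, 6, 7, 8}
Shown blocks: {2, 5, 7, 8}, {1, 6}
A partition's blocks are pairwise disjoint and cover U, so the missing block = U \ (union of shown blocks).
Union of shown blocks: {1, 2, 5, 6, 7, 8}
Missing block = U \ (union) = {3, 4}

{3, 4}


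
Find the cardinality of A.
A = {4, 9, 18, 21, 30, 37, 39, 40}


Set A = {4, 9, 18, 21, 30, 37, 39, 40}
Listing elements: 4, 9, 18, 21, 30, 37, 39, 40
Counting: 8 elements
|A| = 8

8


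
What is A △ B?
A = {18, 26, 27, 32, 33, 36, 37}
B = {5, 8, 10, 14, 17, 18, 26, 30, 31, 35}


Set A = {18, 26, 27, 32, 33, 36, 37}
Set B = {5, 8, 10, 14, 17, 18, 26, 30, 31, 35}
A △ B = (A \ B) ∪ (B \ A)
Elements in A but not B: {27, 32, 33, 36, 37}
Elements in B but not A: {5, 8, 10, 14, 17, 30, 31, 35}
A △ B = {5, 8, 10, 14, 17, 27, 30, 31, 32, 33, 35, 36, 37}

{5, 8, 10, 14, 17, 27, 30, 31, 32, 33, 35, 36, 37}


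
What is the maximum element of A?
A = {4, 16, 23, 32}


Set A = {4, 16, 23, 32}
Elements in ascending order: 4, 16, 23, 32
The largest element is 32.

32


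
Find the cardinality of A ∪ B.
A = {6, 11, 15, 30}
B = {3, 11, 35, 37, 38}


Set A = {6, 11, 15, 30}, |A| = 4
Set B = {3, 11, 35, 37, 38}, |B| = 5
A ∩ B = {11}, |A ∩ B| = 1
|A ∪ B| = |A| + |B| - |A ∩ B| = 4 + 5 - 1 = 8

8


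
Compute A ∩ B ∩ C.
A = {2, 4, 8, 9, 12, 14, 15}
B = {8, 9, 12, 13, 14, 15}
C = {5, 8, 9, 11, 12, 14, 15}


Set A = {2, 4, 8, 9, 12, 14, 15}
Set B = {8, 9, 12, 13, 14, 15}
Set C = {5, 8, 9, 11, 12, 14, 15}
First, A ∩ B = {8, 9, 12, 14, 15}
Then, (A ∩ B) ∩ C = {8, 9, 12, 14, 15}

{8, 9, 12, 14, 15}


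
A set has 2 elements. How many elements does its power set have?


The set has 2 elements.
The power set contains all possible subsets.
|P(A)| = 2^|A| = 2^2 = 4

4


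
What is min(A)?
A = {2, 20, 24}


Set A = {2, 20, 24}
Elements in ascending order: 2, 20, 24
The smallest element is 2.

2


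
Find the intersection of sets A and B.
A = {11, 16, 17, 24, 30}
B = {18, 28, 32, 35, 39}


Set A = {11, 16, 17, 24, 30}
Set B = {18, 28, 32, 35, 39}
A ∩ B includes only elements in both sets.
Check each element of A against B:
11 ✗, 16 ✗, 17 ✗, 24 ✗, 30 ✗
A ∩ B = {}

{}


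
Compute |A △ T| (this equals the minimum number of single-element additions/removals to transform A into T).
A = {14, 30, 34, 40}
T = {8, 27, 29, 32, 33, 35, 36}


Set A = {14, 30, 34, 40}
Set T = {8, 27, 29, 32, 33, 35, 36}
Elements to remove from A (in A, not in T): {14, 30, 34, 40} → 4 removals
Elements to add to A (in T, not in A): {8, 27, 29, 32, 33, 35, 36} → 7 additions
Total edits = 4 + 7 = 11

11


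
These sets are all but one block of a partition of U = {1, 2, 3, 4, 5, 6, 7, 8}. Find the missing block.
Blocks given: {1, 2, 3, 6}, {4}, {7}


U = {1, 2, 3, 4, 5, 6, 7, 8}
Shown blocks: {1, 2, 3, 6}, {4}, {7}
A partition's blocks are pairwise disjoint and cover U, so the missing block = U \ (union of shown blocks).
Union of shown blocks: {1, 2, 3, 4, 6, 7}
Missing block = U \ (union) = {5, 8}

{5, 8}


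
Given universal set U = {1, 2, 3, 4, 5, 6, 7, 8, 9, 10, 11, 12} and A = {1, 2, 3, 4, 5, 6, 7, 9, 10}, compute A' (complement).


Universal set U = {1, 2, 3, 4, 5, 6, 7, 8, 9, 10, 11, 12}
Set A = {1, 2, 3, 4, 5, 6, 7, 9, 10}
A' = U \ A = elements in U but not in A
Checking each element of U:
1 (in A, exclude), 2 (in A, exclude), 3 (in A, exclude), 4 (in A, exclude), 5 (in A, exclude), 6 (in A, exclude), 7 (in A, exclude), 8 (not in A, include), 9 (in A, exclude), 10 (in A, exclude), 11 (not in A, include), 12 (not in A, include)
A' = {8, 11, 12}

{8, 11, 12}


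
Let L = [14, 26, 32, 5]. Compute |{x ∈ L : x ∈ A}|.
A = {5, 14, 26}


Set A = {5, 14, 26}
Candidates: [14, 26, 32, 5]
Check each candidate:
14 ∈ A, 26 ∈ A, 32 ∉ A, 5 ∈ A
Count of candidates in A: 3

3


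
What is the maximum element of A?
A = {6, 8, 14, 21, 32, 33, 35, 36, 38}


Set A = {6, 8, 14, 21, 32, 33, 35, 36, 38}
Elements in ascending order: 6, 8, 14, 21, 32, 33, 35, 36, 38
The largest element is 38.

38


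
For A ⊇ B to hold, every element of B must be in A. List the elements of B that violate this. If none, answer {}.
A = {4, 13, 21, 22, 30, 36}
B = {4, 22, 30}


Set A = {4, 13, 21, 22, 30, 36}
Set B = {4, 22, 30}
Check each element of B against A:
4 ∈ A, 22 ∈ A, 30 ∈ A
Elements of B not in A: {}

{}


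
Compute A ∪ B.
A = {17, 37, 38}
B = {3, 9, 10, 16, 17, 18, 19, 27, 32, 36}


Set A = {17, 37, 38}
Set B = {3, 9, 10, 16, 17, 18, 19, 27, 32, 36}
A ∪ B includes all elements in either set.
Elements from A: {17, 37, 38}
Elements from B not already included: {3, 9, 10, 16, 18, 19, 27, 32, 36}
A ∪ B = {3, 9, 10, 16, 17, 18, 19, 27, 32, 36, 37, 38}

{3, 9, 10, 16, 17, 18, 19, 27, 32, 36, 37, 38}


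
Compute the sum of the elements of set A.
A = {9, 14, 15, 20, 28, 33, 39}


Set A = {9, 14, 15, 20, 28, 33, 39}
Sum = 9 + 14 + 15 + 20 + 28 + 33 + 39 = 158

158


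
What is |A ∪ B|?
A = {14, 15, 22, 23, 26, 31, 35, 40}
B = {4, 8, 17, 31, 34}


Set A = {14, 15, 22, 23, 26, 31, 35, 40}, |A| = 8
Set B = {4, 8, 17, 31, 34}, |B| = 5
A ∩ B = {31}, |A ∩ B| = 1
|A ∪ B| = |A| + |B| - |A ∩ B| = 8 + 5 - 1 = 12

12


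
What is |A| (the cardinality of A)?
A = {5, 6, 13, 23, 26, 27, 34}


Set A = {5, 6, 13, 23, 26, 27, 34}
Listing elements: 5, 6, 13, 23, 26, 27, 34
Counting: 7 elements
|A| = 7

7


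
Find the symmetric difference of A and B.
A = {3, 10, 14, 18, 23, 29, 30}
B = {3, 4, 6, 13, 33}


Set A = {3, 10, 14, 18, 23, 29, 30}
Set B = {3, 4, 6, 13, 33}
A △ B = (A \ B) ∪ (B \ A)
Elements in A but not B: {10, 14, 18, 23, 29, 30}
Elements in B but not A: {4, 6, 13, 33}
A △ B = {4, 6, 10, 13, 14, 18, 23, 29, 30, 33}

{4, 6, 10, 13, 14, 18, 23, 29, 30, 33}


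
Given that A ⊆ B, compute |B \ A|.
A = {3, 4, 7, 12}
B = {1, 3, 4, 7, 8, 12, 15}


Set A = {3, 4, 7, 12}, |A| = 4
Set B = {1, 3, 4, 7, 8, 12, 15}, |B| = 7
Since A ⊆ B: B \ A = {1, 8, 15}
|B| - |A| = 7 - 4 = 3

3


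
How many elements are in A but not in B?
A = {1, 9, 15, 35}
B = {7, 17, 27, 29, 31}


Set A = {1, 9, 15, 35}
Set B = {7, 17, 27, 29, 31}
A \ B = {1, 9, 15, 35}
|A \ B| = 4

4


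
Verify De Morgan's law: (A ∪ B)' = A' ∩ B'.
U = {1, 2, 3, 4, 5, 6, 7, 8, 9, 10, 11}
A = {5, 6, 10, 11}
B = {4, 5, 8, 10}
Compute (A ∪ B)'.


U = {1, 2, 3, 4, 5, 6, 7, 8, 9, 10, 11}
A = {5, 6, 10, 11}, B = {4, 5, 8, 10}
A ∪ B = {4, 5, 6, 8, 10, 11}
(A ∪ B)' = U \ (A ∪ B) = {1, 2, 3, 7, 9}
Verification via A' ∩ B': A' = {1, 2, 3, 4, 7, 8, 9}, B' = {1, 2, 3, 6, 7, 9, 11}
A' ∩ B' = {1, 2, 3, 7, 9} ✓

{1, 2, 3, 7, 9}


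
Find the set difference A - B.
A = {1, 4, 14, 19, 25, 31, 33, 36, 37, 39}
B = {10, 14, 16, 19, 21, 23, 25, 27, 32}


Set A = {1, 4, 14, 19, 25, 31, 33, 36, 37, 39}
Set B = {10, 14, 16, 19, 21, 23, 25, 27, 32}
A \ B includes elements in A that are not in B.
Check each element of A:
1 (not in B, keep), 4 (not in B, keep), 14 (in B, remove), 19 (in B, remove), 25 (in B, remove), 31 (not in B, keep), 33 (not in B, keep), 36 (not in B, keep), 37 (not in B, keep), 39 (not in B, keep)
A \ B = {1, 4, 31, 33, 36, 37, 39}

{1, 4, 31, 33, 36, 37, 39}


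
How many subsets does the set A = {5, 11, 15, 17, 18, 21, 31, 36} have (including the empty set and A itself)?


Set A = {5, 11, 15, 17, 18, 21, 31, 36}
|A| = 8
The power set P(A) contains all subsets of A.
|P(A)| = 2^|A| = 2^8 = 256

256


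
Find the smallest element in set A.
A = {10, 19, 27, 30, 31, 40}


Set A = {10, 19, 27, 30, 31, 40}
Elements in ascending order: 10, 19, 27, 30, 31, 40
The smallest element is 10.

10


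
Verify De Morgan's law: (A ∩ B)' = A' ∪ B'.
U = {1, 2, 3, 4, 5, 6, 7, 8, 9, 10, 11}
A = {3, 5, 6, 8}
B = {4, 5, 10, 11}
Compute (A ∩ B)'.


U = {1, 2, 3, 4, 5, 6, 7, 8, 9, 10, 11}
A = {3, 5, 6, 8}, B = {4, 5, 10, 11}
A ∩ B = {5}
(A ∩ B)' = U \ (A ∩ B) = {1, 2, 3, 4, 6, 7, 8, 9, 10, 11}
Verification via A' ∪ B': A' = {1, 2, 4, 7, 9, 10, 11}, B' = {1, 2, 3, 6, 7, 8, 9}
A' ∪ B' = {1, 2, 3, 4, 6, 7, 8, 9, 10, 11} ✓

{1, 2, 3, 4, 6, 7, 8, 9, 10, 11}


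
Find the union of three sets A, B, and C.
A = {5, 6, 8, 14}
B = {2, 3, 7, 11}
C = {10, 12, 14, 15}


Set A = {5, 6, 8, 14}
Set B = {2, 3, 7, 11}
Set C = {10, 12, 14, 15}
First, A ∪ B = {2, 3, 5, 6, 7, 8, 11, 14}
Then, (A ∪ B) ∪ C = {2, 3, 5, 6, 7, 8, 10, 11, 12, 14, 15}

{2, 3, 5, 6, 7, 8, 10, 11, 12, 14, 15}


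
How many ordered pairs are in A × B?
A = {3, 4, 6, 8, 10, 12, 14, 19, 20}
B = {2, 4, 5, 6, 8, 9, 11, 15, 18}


Set A = {3, 4, 6, 8, 10, 12, 14, 19, 20} has 9 elements.
Set B = {2, 4, 5, 6, 8, 9, 11, 15, 18} has 9 elements.
|A × B| = |A| × |B| = 9 × 9 = 81

81


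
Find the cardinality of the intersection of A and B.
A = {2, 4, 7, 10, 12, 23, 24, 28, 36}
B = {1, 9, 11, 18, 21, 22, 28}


Set A = {2, 4, 7, 10, 12, 23, 24, 28, 36}
Set B = {1, 9, 11, 18, 21, 22, 28}
A ∩ B = {28}
|A ∩ B| = 1

1


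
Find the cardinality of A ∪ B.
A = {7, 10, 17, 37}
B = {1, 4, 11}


Set A = {7, 10, 17, 37}, |A| = 4
Set B = {1, 4, 11}, |B| = 3
A ∩ B = {}, |A ∩ B| = 0
|A ∪ B| = |A| + |B| - |A ∩ B| = 4 + 3 - 0 = 7

7


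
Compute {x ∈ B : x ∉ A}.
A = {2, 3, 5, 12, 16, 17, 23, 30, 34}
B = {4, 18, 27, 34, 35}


Set A = {2, 3, 5, 12, 16, 17, 23, 30, 34}
Set B = {4, 18, 27, 34, 35}
Check each element of B against A:
4 ∉ A (include), 18 ∉ A (include), 27 ∉ A (include), 34 ∈ A, 35 ∉ A (include)
Elements of B not in A: {4, 18, 27, 35}

{4, 18, 27, 35}


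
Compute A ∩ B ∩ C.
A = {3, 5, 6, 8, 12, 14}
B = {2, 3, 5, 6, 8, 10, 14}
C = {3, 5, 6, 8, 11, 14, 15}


Set A = {3, 5, 6, 8, 12, 14}
Set B = {2, 3, 5, 6, 8, 10, 14}
Set C = {3, 5, 6, 8, 11, 14, 15}
First, A ∩ B = {3, 5, 6, 8, 14}
Then, (A ∩ B) ∩ C = {3, 5, 6, 8, 14}

{3, 5, 6, 8, 14}


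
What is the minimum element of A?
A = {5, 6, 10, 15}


Set A = {5, 6, 10, 15}
Elements in ascending order: 5, 6, 10, 15
The smallest element is 5.

5


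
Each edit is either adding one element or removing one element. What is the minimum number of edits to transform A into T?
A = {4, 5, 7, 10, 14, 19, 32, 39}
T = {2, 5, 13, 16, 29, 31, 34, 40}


Set A = {4, 5, 7, 10, 14, 19, 32, 39}
Set T = {2, 5, 13, 16, 29, 31, 34, 40}
Elements to remove from A (in A, not in T): {4, 7, 10, 14, 19, 32, 39} → 7 removals
Elements to add to A (in T, not in A): {2, 13, 16, 29, 31, 34, 40} → 7 additions
Total edits = 7 + 7 = 14

14


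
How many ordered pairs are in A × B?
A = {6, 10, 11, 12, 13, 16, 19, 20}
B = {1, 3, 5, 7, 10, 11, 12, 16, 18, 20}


Set A = {6, 10, 11, 12, 13, 16, 19, 20} has 8 elements.
Set B = {1, 3, 5, 7, 10, 11, 12, 16, 18, 20} has 10 elements.
|A × B| = |A| × |B| = 8 × 10 = 80

80


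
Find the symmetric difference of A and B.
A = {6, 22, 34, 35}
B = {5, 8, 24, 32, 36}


Set A = {6, 22, 34, 35}
Set B = {5, 8, 24, 32, 36}
A △ B = (A \ B) ∪ (B \ A)
Elements in A but not B: {6, 22, 34, 35}
Elements in B but not A: {5, 8, 24, 32, 36}
A △ B = {5, 6, 8, 22, 24, 32, 34, 35, 36}

{5, 6, 8, 22, 24, 32, 34, 35, 36}


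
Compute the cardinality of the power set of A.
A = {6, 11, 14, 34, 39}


Set A = {6, 11, 14, 34, 39}
|A| = 5
The power set P(A) contains all subsets of A.
|P(A)| = 2^|A| = 2^5 = 32

32


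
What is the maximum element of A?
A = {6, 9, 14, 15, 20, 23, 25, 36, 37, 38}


Set A = {6, 9, 14, 15, 20, 23, 25, 36, 37, 38}
Elements in ascending order: 6, 9, 14, 15, 20, 23, 25, 36, 37, 38
The largest element is 38.

38


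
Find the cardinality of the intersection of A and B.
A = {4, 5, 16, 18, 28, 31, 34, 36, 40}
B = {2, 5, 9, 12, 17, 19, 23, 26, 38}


Set A = {4, 5, 16, 18, 28, 31, 34, 36, 40}
Set B = {2, 5, 9, 12, 17, 19, 23, 26, 38}
A ∩ B = {5}
|A ∩ B| = 1

1


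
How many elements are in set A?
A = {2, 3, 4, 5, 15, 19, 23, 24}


Set A = {2, 3, 4, 5, 15, 19, 23, 24}
Listing elements: 2, 3, 4, 5, 15, 19, 23, 24
Counting: 8 elements
|A| = 8

8


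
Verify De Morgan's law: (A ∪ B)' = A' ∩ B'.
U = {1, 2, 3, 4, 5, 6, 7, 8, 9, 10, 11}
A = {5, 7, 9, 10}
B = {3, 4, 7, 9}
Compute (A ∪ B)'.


U = {1, 2, 3, 4, 5, 6, 7, 8, 9, 10, 11}
A = {5, 7, 9, 10}, B = {3, 4, 7, 9}
A ∪ B = {3, 4, 5, 7, 9, 10}
(A ∪ B)' = U \ (A ∪ B) = {1, 2, 6, 8, 11}
Verification via A' ∩ B': A' = {1, 2, 3, 4, 6, 8, 11}, B' = {1, 2, 5, 6, 8, 10, 11}
A' ∩ B' = {1, 2, 6, 8, 11} ✓

{1, 2, 6, 8, 11}


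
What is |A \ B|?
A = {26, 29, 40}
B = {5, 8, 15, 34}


Set A = {26, 29, 40}
Set B = {5, 8, 15, 34}
A \ B = {26, 29, 40}
|A \ B| = 3

3


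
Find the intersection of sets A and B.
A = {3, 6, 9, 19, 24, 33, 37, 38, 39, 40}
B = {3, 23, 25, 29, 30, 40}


Set A = {3, 6, 9, 19, 24, 33, 37, 38, 39, 40}
Set B = {3, 23, 25, 29, 30, 40}
A ∩ B includes only elements in both sets.
Check each element of A against B:
3 ✓, 6 ✗, 9 ✗, 19 ✗, 24 ✗, 33 ✗, 37 ✗, 38 ✗, 39 ✗, 40 ✓
A ∩ B = {3, 40}

{3, 40}


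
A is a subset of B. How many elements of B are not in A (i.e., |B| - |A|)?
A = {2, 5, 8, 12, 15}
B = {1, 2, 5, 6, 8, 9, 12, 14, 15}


Set A = {2, 5, 8, 12, 15}, |A| = 5
Set B = {1, 2, 5, 6, 8, 9, 12, 14, 15}, |B| = 9
Since A ⊆ B: B \ A = {1, 6, 9, 14}
|B| - |A| = 9 - 5 = 4

4


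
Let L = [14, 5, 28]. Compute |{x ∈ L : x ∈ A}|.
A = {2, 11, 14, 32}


Set A = {2, 11, 14, 32}
Candidates: [14, 5, 28]
Check each candidate:
14 ∈ A, 5 ∉ A, 28 ∉ A
Count of candidates in A: 1

1


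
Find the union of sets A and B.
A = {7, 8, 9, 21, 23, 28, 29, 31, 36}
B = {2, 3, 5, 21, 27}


Set A = {7, 8, 9, 21, 23, 28, 29, 31, 36}
Set B = {2, 3, 5, 21, 27}
A ∪ B includes all elements in either set.
Elements from A: {7, 8, 9, 21, 23, 28, 29, 31, 36}
Elements from B not already included: {2, 3, 5, 27}
A ∪ B = {2, 3, 5, 7, 8, 9, 21, 23, 27, 28, 29, 31, 36}

{2, 3, 5, 7, 8, 9, 21, 23, 27, 28, 29, 31, 36}


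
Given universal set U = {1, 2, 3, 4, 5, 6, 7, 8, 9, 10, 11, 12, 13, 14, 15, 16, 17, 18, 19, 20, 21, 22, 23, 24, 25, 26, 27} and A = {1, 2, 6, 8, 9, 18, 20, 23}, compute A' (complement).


Universal set U = {1, 2, 3, 4, 5, 6, 7, 8, 9, 10, 11, 12, 13, 14, 15, 16, 17, 18, 19, 20, 21, 22, 23, 24, 25, 26, 27}
Set A = {1, 2, 6, 8, 9, 18, 20, 23}
A' = U \ A = elements in U but not in A
Checking each element of U:
1 (in A, exclude), 2 (in A, exclude), 3 (not in A, include), 4 (not in A, include), 5 (not in A, include), 6 (in A, exclude), 7 (not in A, include), 8 (in A, exclude), 9 (in A, exclude), 10 (not in A, include), 11 (not in A, include), 12 (not in A, include), 13 (not in A, include), 14 (not in A, include), 15 (not in A, include), 16 (not in A, include), 17 (not in A, include), 18 (in A, exclude), 19 (not in A, include), 20 (in A, exclude), 21 (not in A, include), 22 (not in A, include), 23 (in A, exclude), 24 (not in A, include), 25 (not in A, include), 26 (not in A, include), 27 (not in A, include)
A' = {3, 4, 5, 7, 10, 11, 12, 13, 14, 15, 16, 17, 19, 21, 22, 24, 25, 26, 27}

{3, 4, 5, 7, 10, 11, 12, 13, 14, 15, 16, 17, 19, 21, 22, 24, 25, 26, 27}
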